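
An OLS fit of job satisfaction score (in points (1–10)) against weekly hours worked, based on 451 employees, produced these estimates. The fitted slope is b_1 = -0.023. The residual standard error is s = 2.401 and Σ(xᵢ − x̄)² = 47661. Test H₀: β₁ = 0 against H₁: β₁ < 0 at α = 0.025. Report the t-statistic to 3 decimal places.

t = -2.091

SE(b_1) = s/√Sₓₓ = 2.401/√47661 = 0.0109979.
t = -0.023 / 0.0109979 = -2.091.
df = n − 2 = 449.
One-sided p ≈ 0.0185, which is < 0.025, so reject H₀.
There is evidence that the true slope on weekly hours worked is negative.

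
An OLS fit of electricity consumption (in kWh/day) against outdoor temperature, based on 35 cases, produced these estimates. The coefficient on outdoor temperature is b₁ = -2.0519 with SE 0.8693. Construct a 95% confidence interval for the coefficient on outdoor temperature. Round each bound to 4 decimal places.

(-3.8205, -0.2833)

df = n − 2 = 35 − 2 = 33.
t* = t_{0.025, 33} = 2.034515.
Margin = t* × SE = 2.034515 × 0.8693 = 1.768604.
CI: -2.0519 ± 1.768604 → (-3.8205, -0.2833).
With 95% confidence, each one-unit increase in outdoor temperature is associated with a change of between -3.8205 and -0.2833 kWh/day in electricity consumption.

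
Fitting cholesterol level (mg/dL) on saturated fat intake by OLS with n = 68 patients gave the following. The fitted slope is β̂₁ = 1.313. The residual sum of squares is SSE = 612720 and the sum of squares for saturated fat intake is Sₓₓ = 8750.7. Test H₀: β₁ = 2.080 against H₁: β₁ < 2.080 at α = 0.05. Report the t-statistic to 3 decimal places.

MSE = SSE/(n − 2) = 612720/66 = 9283.64.
SE(β̂₁) = √(MSE/Sₓₓ) = √(9283.64/8750.7) = 1.03.
t = (1.313 − 2.080) / 1.03 = -0.745.
df = n − 2 = 66.
One-sided p ≈ 0.2296, which is ≥ 0.05, so fail to reject H₀.
The data do not give significant evidence that the true slope on saturated fat intake is below 2.080 mg/dL per unit.

t = -0.745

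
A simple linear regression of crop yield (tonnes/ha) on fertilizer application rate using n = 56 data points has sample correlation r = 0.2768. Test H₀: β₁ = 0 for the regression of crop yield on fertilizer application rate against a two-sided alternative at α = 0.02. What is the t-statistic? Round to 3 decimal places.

t = 2.117

t = r·√(n − 2)/√(1 − r²) = 0.2768·√54/√0.923382 = 2.117.
df = n − 2 = 54.
Two-sided p ≈ 0.0389, which is ≥ 0.02, so fail to reject H₀.
The data do not give significant evidence of a linear association between fertilizer application rate and crop yield.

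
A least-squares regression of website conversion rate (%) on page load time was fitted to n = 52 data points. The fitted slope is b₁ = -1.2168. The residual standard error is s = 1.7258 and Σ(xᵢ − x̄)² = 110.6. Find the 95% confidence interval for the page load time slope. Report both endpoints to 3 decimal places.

(-1.546, -0.887)

SE(b₁) = s/√Sₓₓ = 1.7258/√110.6 = 0.164102.
df = n − 2 = 50.
t* = t_{0.025, 50} = 2.008559.
Margin = t* × SE = 2.008559 × 0.164102 = 0.32961.
CI: -1.2168 ± 0.32961 → (-1.546, -0.887).
With 95% confidence, each one-unit increase in page load time is associated with a change of between -1.546 and -0.887 % in website conversion rate.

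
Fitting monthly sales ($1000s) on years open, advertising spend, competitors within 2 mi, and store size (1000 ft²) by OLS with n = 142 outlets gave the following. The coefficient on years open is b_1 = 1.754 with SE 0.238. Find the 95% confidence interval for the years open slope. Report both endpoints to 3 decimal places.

df = n − k − 1 = 142 − 4 − 1 = 137.
t* = t_{0.025, 137} = 1.977431.
Margin = t* × SE = 1.977431 × 0.238 = 0.47063.
CI: 1.754 ± 0.47063 → (1.283, 2.225).
With 95% confidence, each one-unit increase in years open is associated with a change of between 1.283 and 2.225 $1000s in monthly sales, holding the other predictors fixed.

(1.283, 2.225)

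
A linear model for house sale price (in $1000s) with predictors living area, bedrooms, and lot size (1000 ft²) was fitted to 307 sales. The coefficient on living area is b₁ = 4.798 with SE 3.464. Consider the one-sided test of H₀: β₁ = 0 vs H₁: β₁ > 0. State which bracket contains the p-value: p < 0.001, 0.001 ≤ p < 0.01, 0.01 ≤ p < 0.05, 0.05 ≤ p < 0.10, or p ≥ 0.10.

t = 4.798 / 3.464 = 1.385.
df = n − k − 1 = 307 − 3 − 1 = 303.
One-sided p = P(T_{303} > t) ≈ 0.0835.
So 0.05 ≤ p < 0.10.

0.05 ≤ p < 0.10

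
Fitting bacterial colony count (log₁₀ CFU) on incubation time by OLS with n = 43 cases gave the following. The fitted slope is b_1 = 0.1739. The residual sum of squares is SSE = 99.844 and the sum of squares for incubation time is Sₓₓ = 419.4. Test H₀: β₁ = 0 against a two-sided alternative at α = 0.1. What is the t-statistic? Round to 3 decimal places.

MSE = SSE/(n − 2) = 99.844/41 = 2.43522.
SE(b_1) = √(MSE/Sₓₓ) = √(2.43522/419.4) = 0.0762.
t = 0.1739 / 0.0762 = 2.282.
df = n − 2 = 41.
Two-sided p ≈ 0.0277, which is < 0.1, so reject H₀.
There is evidence that incubation time is associated with bacterial colony count.

t = 2.282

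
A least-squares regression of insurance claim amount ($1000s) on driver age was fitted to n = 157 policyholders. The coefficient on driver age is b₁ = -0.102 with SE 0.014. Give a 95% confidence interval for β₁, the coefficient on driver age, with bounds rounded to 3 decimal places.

(-0.130, -0.074)

df = n − 2 = 157 − 2 = 155.
t* = t_{0.025, 155} = 1.975387.
Margin = t* × SE = 1.975387 × 0.014 = 0.02766.
CI: -0.102 ± 0.02766 → (-0.130, -0.074).
With 95% confidence, each one-unit increase in driver age is associated with a change of between -0.130 and -0.074 $1000s in insurance claim amount.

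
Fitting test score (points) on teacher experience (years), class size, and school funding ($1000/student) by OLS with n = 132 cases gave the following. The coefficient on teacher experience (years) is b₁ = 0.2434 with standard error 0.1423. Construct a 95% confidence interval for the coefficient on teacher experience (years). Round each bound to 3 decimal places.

(-0.038, 0.525)

df = n − k − 1 = 132 − 3 − 1 = 128.
t* = t_{0.025, 128} = 1.978671.
Margin = t* × SE = 1.978671 × 0.1423 = 0.28156.
CI: 0.2434 ± 0.28156 → (-0.038, 0.525).
With 95% confidence, each one-unit increase in teacher experience (years) is associated with a change of between -0.038 and 0.525 points in test score, holding the other predictors fixed.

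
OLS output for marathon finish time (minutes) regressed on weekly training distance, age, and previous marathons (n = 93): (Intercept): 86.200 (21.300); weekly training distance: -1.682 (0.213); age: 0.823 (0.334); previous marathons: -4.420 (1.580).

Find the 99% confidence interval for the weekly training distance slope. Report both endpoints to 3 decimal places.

(-2.243, -1.121)

Read off: b = -1.682, SE = 0.213 for weekly training distance.
df = n − k − 1 = 93 − 3 − 1 = 89.
t* = t_{0.005, 89} = 2.632204.
Margin = t* × SE = 2.632204 × 0.213 = 0.56066.
CI: -1.682 ± 0.56066 → (-2.243, -1.121).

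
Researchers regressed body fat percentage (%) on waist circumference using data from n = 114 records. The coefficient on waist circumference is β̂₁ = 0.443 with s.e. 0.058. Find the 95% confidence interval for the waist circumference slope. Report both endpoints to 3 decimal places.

df = n − 2 = 114 − 2 = 112.
t* = t_{0.025, 112} = 1.981372.
Margin = t* × SE = 1.981372 × 0.058 = 0.11492.
CI: 0.443 ± 0.11492 → (0.328, 0.558).
With 95% confidence, each one-unit increase in waist circumference is associated with a change of between 0.328 and 0.558 % in body fat percentage.

(0.328, 0.558)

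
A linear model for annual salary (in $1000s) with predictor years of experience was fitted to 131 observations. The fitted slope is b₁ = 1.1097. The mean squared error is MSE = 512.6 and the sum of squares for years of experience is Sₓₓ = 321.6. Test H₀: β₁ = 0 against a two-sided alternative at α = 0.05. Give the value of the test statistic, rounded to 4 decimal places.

SE(b₁) = √(MSE/Sₓₓ) = √(512.6/321.6) = 1.2625.
t = 1.1097 / 1.2625 = 0.8790.
df = n − 2 = 129.
Two-sided p ≈ 0.3811, which is ≥ 0.05, so fail to reject H₀.
The data do not give significant evidence of an association between years of experience and annual salary.

t = 0.8790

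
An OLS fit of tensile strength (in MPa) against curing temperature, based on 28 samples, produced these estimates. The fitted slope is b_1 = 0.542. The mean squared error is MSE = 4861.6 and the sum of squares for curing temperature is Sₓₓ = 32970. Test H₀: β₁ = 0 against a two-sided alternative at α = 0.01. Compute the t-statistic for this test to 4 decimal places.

t = 1.4115

SE(b_1) = √(MSE/Sₓₓ) = √(4861.6/32970) = 0.383999.
t = 0.542 / 0.383999 = 1.4115.
df = n − 2 = 26.
Two-sided p ≈ 0.1700, which is ≥ 0.01, so fail to reject H₀.
The data do not give significant evidence of an association between curing temperature and tensile strength.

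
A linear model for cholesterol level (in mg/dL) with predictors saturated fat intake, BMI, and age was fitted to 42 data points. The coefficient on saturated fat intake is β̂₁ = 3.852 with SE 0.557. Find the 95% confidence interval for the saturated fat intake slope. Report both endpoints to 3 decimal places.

(2.724, 4.980)

df = n − k − 1 = 42 − 3 − 1 = 38.
t* = t_{0.025, 38} = 2.024394.
Margin = t* × SE = 2.024394 × 0.557 = 1.12759.
CI: 3.852 ± 1.12759 → (2.724, 4.980).
With 95% confidence, each one-unit increase in saturated fat intake is associated with a change of between 2.724 and 4.980 mg/dL in cholesterol level, holding the other predictors fixed.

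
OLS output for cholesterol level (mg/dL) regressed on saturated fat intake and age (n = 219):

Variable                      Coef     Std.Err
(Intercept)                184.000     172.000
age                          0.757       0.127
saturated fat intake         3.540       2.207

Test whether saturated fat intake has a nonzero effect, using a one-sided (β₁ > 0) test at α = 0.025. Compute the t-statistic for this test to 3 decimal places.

t = 1.604

Read off: b = 3.540, SE = 2.207 for saturated fat intake.
H₀: β₁ = 0 vs H₁: β₁ > 0.
t = 3.540 / 2.207 = 1.604.
df = n − k − 1 = 219 − 2 − 1 = 216.
One-sided p ≈ 0.0551, which is ≥ 0.025, so fail to reject H₀.
The data do not give significant evidence that the true slope on saturated fat intake is positive, holding the other predictors fixed.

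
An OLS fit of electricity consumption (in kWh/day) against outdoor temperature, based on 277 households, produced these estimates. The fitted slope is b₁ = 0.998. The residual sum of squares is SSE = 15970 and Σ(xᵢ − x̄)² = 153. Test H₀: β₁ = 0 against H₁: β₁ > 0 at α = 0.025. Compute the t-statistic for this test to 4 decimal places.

t = 1.6199

MSE = SSE/(n − 2) = 15970/275 = 58.0727.
SE(b₁) = √(MSE/Sₓₓ) = √(58.0727/153) = 0.616085.
t = 0.998 / 0.616085 = 1.6199.
df = n − 2 = 275.
One-sided p ≈ 0.0532, which is ≥ 0.025, so fail to reject H₀.
The data do not give significant evidence that the true slope on outdoor temperature is positive.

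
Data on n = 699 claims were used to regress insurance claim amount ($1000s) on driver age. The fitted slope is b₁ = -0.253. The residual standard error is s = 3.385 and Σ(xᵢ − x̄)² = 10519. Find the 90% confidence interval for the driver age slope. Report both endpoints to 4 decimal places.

SE(b₁) = s/√Sₓₓ = 3.385/√10519 = 0.0330044.
df = n − 2 = 697.
t* = t_{0.05, 697} = 1.647043.
Margin = t* × SE = 1.647043 × 0.0330044 = 0.054360.
CI: -0.253 ± 0.054360 → (-0.3074, -0.1986).
With 90% confidence, each one-unit increase in driver age is associated with a change of between -0.3074 and -0.1986 $1000s in insurance claim amount.

(-0.3074, -0.1986)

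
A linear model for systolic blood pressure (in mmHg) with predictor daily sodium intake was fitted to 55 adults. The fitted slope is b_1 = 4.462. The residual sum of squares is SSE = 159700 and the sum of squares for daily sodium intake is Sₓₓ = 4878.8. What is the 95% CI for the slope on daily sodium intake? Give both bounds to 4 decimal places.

(2.8857, 6.0383)

MSE = SSE/(n − 2) = 159700/53 = 3013.21.
SE(b_1) = √(MSE/Sₓₓ) = √(3013.21/4878.8) = 0.785883.
df = n − 2 = 53.
t* = t_{0.025, 53} = 2.005746.
Margin = t* × SE = 2.005746 × 0.785883 = 1.576282.
CI: 4.462 ± 1.576282 → (2.8857, 6.0383).
With 95% confidence, each one-unit increase in daily sodium intake is associated with a change of between 2.8857 and 6.0383 mmHg in systolic blood pressure.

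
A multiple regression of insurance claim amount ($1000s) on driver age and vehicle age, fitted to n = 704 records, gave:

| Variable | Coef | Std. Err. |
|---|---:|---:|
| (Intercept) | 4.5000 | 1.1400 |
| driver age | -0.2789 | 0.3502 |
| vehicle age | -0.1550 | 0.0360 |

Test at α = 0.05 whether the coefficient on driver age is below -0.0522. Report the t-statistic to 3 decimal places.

t = -0.647

Read off: b = -0.2789, SE = 0.3502 for driver age.
H₀: β₁ = -0.0522 vs H₁: β₁ < -0.0522.
t = (-0.2789 − (-0.0522)) / 0.3502 = -0.647.
df = n − k − 1 = 704 − 2 − 1 = 701.
One-sided p ≈ 0.2588, which is ≥ 0.05, so fail to reject H₀.
The data do not give significant evidence that the true slope on driver age is below -0.0522 $1000s per unit, holding the other predictors fixed.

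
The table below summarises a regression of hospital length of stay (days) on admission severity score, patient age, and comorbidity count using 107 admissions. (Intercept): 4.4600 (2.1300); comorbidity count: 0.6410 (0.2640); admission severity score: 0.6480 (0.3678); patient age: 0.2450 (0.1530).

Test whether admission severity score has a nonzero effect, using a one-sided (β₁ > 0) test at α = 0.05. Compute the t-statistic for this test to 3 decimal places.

t = 1.762

Read off: b = 0.6480, SE = 0.3678 for admission severity score.
H₀: β₁ = 0 vs H₁: β₁ > 0.
t = 0.6480 / 0.3678 = 1.762.
df = n − k − 1 = 107 − 3 − 1 = 103.
One-sided p ≈ 0.0405, which is < 0.05, so reject H₀.
There is evidence that the true slope on admission severity score is positive, holding the other predictors fixed.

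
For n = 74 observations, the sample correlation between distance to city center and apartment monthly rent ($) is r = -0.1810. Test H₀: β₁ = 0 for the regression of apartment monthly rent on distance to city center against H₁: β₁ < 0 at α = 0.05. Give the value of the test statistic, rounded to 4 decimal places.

t = r·√(n − 2)/√(1 − r²) = -0.1810·√72/√0.967239 = -1.5616.
df = n − 2 = 72.
One-sided p ≈ 0.0614, which is ≥ 0.05, so fail to reject H₀.
The data do not give significant evidence of a linear association between distance to city center and apartment monthly rent.

t = -1.5616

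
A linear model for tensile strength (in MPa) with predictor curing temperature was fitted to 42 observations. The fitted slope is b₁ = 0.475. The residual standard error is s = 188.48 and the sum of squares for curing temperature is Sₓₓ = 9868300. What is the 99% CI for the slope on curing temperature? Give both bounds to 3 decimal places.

SE(b₁) = s/√Sₓₓ = 188.48/√9868300 = 0.059999.
df = n − 2 = 40.
t* = t_{0.005, 40} = 2.704459.
Margin = t* × SE = 2.704459 × 0.059999 = 0.16226.
CI: 0.475 ± 0.16226 → (0.313, 0.637).
With 99% confidence, each one-unit increase in curing temperature is associated with a change of between 0.313 and 0.637 MPa in tensile strength.

(0.313, 0.637)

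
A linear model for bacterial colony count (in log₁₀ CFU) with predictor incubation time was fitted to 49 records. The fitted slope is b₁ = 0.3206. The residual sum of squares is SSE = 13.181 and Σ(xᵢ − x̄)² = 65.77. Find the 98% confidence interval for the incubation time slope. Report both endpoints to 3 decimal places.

(0.163, 0.478)

MSE = SSE/(n − 2) = 13.181/47 = 0.280447.
SE(b₁) = √(MSE/Sₓₓ) = √(0.280447/65.77) = 0.0652997.
df = n − 2 = 47.
t* = t_{0.01, 47} = 2.408345.
Margin = t* × SE = 2.408345 × 0.0652997 = 0.15726.
CI: 0.3206 ± 0.15726 → (0.163, 0.478).
With 98% confidence, each one-unit increase in incubation time is associated with a change of between 0.163 and 0.478 log₁₀ CFU in bacterial colony count.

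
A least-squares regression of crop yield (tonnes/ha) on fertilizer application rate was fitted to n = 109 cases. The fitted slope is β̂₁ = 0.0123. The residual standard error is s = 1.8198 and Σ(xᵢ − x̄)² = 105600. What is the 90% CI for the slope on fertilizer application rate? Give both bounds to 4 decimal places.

SE(β̂₁) = s/√Sₓₓ = 1.8198/√105600 = 0.00560005.
df = n − 2 = 107.
t* = t_{0.05, 107} = 1.659219.
Margin = t* × SE = 1.659219 × 0.00560005 = 0.009292.
CI: 0.0123 ± 0.009292 → (0.0030, 0.0216).
With 90% confidence, each one-unit increase in fertilizer application rate is associated with a change of between 0.0030 and 0.0216 tonnes/ha in crop yield.

(0.0030, 0.0216)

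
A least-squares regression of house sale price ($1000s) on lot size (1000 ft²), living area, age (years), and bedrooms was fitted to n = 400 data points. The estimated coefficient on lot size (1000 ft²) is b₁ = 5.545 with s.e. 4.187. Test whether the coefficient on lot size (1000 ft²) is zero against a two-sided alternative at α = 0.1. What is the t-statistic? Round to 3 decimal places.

H₀: β₁ = 0 vs H₁: β₁ ≠ 0.
t = (b₁ − β₁⁰)/SE = 5.545 / 4.187 = 1.324.
df = n − k − 1 = 400 − 4 − 1 = 395.
Two-sided p ≈ 0.1862, which is ≥ 0.1, so fail to reject H₀.
The data do not give significant evidence of an association between lot size (1000 ft²) and house sale price, after adjusting for the other predictors.

t = 1.324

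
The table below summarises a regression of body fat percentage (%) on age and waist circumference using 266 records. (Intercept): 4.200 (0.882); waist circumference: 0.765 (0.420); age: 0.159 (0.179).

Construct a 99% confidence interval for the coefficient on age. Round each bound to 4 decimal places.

Read off: b = 0.159, SE = 0.179 for age.
df = n − k − 1 = 266 − 2 − 1 = 263.
t* = t_{0.005, 263} = 2.594652.
Margin = t* × SE = 2.594652 × 0.179 = 0.464443.
CI: 0.159 ± 0.464443 → (-0.3054, 0.6234).

(-0.3054, 0.6234)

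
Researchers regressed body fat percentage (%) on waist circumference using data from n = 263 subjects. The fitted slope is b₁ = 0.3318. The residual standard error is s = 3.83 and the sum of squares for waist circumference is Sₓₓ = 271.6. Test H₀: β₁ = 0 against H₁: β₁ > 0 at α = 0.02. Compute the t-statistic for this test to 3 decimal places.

t = 1.428

SE(b₁) = s/√Sₓₓ = 3.83/√271.6 = 0.232399.
t = 0.3318 / 0.232399 = 1.428.
df = n − 2 = 261.
One-sided p ≈ 0.0773, which is ≥ 0.02, so fail to reject H₀.
The data do not give significant evidence that the true slope on waist circumference is positive.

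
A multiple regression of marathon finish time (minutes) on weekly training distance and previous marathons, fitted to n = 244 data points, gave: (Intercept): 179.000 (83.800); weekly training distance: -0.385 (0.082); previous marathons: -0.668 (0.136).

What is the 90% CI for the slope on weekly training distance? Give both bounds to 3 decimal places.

Read off: b = -0.385, SE = 0.082 for weekly training distance.
df = n − k − 1 = 244 − 2 − 1 = 241.
t* = t_{0.05, 241} = 1.651201.
Margin = t* × SE = 1.651201 × 0.082 = 0.13540.
CI: -0.385 ± 0.13540 → (-0.520, -0.250).

(-0.520, -0.250)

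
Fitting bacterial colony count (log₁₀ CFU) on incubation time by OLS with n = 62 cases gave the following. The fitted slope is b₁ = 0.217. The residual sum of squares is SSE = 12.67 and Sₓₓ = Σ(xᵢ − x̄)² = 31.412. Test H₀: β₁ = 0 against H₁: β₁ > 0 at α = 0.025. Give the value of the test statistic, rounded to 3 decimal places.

t = 2.647

MSE = SSE/(n − 2) = 12.67/60 = 0.211167.
SE(b₁) = √(MSE/Sₓₓ) = √(0.211167/31.412) = 0.0819908.
t = 0.217 / 0.0819908 = 2.647.
df = n − 2 = 60.
One-sided p ≈ 0.0052, which is < 0.025, so reject H₀.
There is evidence that the true slope on incubation time is positive.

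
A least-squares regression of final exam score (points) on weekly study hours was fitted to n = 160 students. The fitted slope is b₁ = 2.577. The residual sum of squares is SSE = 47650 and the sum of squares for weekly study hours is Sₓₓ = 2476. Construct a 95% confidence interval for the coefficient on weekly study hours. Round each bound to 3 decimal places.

(1.888, 3.266)

MSE = SSE/(n − 2) = 47650/158 = 301.582.
SE(b₁) = √(MSE/Sₓₓ) = √(301.582/2476) = 0.349002.
df = n − 2 = 158.
t* = t_{0.025, 158} = 1.975092.
Margin = t* × SE = 1.975092 × 0.349002 = 0.68931.
CI: 2.577 ± 0.68931 → (1.888, 3.266).
With 95% confidence, each one-unit increase in weekly study hours is associated with a change of between 1.888 and 3.266 points in final exam score.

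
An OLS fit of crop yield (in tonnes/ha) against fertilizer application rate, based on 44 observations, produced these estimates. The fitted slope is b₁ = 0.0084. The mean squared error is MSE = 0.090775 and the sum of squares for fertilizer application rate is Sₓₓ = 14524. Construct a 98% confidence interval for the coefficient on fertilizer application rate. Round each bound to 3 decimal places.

SE(b₁) = √(MSE/Sₓₓ) = √(0.090775/14524) = 0.0025.
df = n − 2 = 42.
t* = t_{0.01, 42} = 2.41847.
Margin = t* × SE = 2.41847 × 0.0025 = 0.00605.
CI: 0.0084 ± 0.00605 → (0.002, 0.014).
With 98% confidence, each one-unit increase in fertilizer application rate is associated with a change of between 0.002 and 0.014 tonnes/ha in crop yield.

(0.002, 0.014)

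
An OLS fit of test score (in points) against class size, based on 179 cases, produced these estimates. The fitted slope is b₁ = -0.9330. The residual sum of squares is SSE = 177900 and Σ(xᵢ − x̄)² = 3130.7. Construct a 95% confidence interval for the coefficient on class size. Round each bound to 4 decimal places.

(-2.0512, 0.1852)

MSE = SSE/(n − 2) = 177900/177 = 1005.08.
SE(b₁) = √(MSE/Sₓₓ) = √(1005.08/3130.7) = 0.566605.
df = n − 2 = 177.
t* = t_{0.025, 177} = 1.973457.
Margin = t* × SE = 1.973457 × 0.566605 = 1.118171.
CI: -0.9330 ± 1.118171 → (-2.0512, 0.1852).
With 95% confidence, each one-unit increase in class size is associated with a change of between -2.0512 and 0.1852 points in test score.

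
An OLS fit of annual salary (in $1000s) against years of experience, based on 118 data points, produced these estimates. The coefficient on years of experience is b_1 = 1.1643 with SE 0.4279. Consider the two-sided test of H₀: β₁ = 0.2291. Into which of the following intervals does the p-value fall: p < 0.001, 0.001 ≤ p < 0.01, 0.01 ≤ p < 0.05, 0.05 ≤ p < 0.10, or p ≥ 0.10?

t = (1.1643 − 0.2291) / 0.4279 = 2.186.
df = n − 2 = 118 − 2 = 116.
Two-sided p = 2·P(T_{116} > |t|) ≈ 0.0309.
So 0.01 ≤ p < 0.05.

0.01 ≤ p < 0.05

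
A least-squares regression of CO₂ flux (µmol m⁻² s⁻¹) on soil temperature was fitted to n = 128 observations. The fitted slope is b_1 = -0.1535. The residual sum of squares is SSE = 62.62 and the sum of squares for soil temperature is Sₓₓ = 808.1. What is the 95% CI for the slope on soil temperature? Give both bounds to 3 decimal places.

(-0.203, -0.104)

MSE = SSE/(n − 2) = 62.62/126 = 0.496984.
SE(b_1) = √(MSE/Sₓₓ) = √(0.496984/808.1) = 0.0247993.
df = n − 2 = 126.
t* = t_{0.025, 126} = 1.978971.
Margin = t* × SE = 1.978971 × 0.0247993 = 0.04908.
CI: -0.1535 ± 0.04908 → (-0.203, -0.104).
With 95% confidence, each one-unit increase in soil temperature is associated with a change of between -0.203 and -0.104 µmol m⁻² s⁻¹ in CO₂ flux.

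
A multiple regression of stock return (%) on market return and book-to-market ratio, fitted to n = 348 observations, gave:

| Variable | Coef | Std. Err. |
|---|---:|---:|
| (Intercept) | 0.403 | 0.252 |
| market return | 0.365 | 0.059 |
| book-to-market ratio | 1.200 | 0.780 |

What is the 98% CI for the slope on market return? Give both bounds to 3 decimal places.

(0.227, 0.503)

Read off: b = 0.365, SE = 0.059 for market return.
df = n − k − 1 = 348 − 2 − 1 = 345.
t* = t_{0.01, 345} = 2.337205.
Margin = t* × SE = 2.337205 × 0.059 = 0.13790.
CI: 0.365 ± 0.13790 → (0.227, 0.503).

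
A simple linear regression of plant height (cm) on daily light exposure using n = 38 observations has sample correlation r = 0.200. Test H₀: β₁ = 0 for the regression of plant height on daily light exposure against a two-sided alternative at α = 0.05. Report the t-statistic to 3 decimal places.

t = 1.225

t = r·√(n − 2)/√(1 − r²) = 0.200·√36/√0.96 = 1.225.
df = n − 2 = 36.
Two-sided p ≈ 0.2286, which is ≥ 0.05, so fail to reject H₀.
The data do not give significant evidence of a linear association between daily light exposure and plant height.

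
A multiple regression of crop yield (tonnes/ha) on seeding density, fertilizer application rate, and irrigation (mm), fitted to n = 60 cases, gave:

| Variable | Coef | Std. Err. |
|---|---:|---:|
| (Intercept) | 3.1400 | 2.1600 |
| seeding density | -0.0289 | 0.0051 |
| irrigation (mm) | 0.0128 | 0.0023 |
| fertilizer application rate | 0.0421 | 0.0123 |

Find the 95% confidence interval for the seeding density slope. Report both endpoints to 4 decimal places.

(-0.0391, -0.0187)

Read off: b = -0.0289, SE = 0.0051 for seeding density.
df = n − k − 1 = 60 − 3 − 1 = 56.
t* = t_{0.025, 56} = 2.003241.
Margin = t* × SE = 2.003241 × 0.0051 = 0.010217.
CI: -0.0289 ± 0.010217 → (-0.0391, -0.0187).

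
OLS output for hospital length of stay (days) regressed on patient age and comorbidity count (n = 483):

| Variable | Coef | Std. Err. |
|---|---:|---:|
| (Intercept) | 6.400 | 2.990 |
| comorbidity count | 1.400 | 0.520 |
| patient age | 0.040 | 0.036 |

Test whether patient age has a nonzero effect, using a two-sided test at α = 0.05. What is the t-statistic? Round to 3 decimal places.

Read off: b = 0.040, SE = 0.036 for patient age.
H₀: β₁ = 0 vs H₁: β₁ ≠ 0.
t = 0.040 / 0.036 = 1.111.
df = n − k − 1 = 483 − 2 − 1 = 480.
Two-sided p ≈ 0.2671, which is ≥ 0.05, so fail to reject H₀.
The data do not give significant evidence of an association between patient age and hospital length of stay, after adjusting for the other predictors.

t = 1.111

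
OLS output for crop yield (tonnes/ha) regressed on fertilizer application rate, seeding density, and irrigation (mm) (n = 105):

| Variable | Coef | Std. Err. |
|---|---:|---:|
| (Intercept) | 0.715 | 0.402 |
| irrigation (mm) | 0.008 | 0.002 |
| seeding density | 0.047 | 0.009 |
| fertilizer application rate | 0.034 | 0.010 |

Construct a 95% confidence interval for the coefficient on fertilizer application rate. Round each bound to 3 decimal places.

Read off: b = 0.034, SE = 0.010 for fertilizer application rate.
df = n − k − 1 = 105 − 3 − 1 = 101.
t* = t_{0.025, 101} = 1.983731.
Margin = t* × SE = 1.983731 × 0.010 = 0.01984.
CI: 0.034 ± 0.01984 → (0.014, 0.054).

(0.014, 0.054)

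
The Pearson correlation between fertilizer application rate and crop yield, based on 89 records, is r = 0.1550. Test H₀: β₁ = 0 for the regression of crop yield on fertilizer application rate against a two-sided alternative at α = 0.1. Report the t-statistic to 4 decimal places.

t = 1.4634

t = r·√(n − 2)/√(1 − r²) = 0.1550·√87/√0.975975 = 1.4634.
df = n − 2 = 87.
Two-sided p ≈ 0.1470, which is ≥ 0.1, so fail to reject H₀.
The data do not give significant evidence of a linear association between fertilizer application rate and crop yield.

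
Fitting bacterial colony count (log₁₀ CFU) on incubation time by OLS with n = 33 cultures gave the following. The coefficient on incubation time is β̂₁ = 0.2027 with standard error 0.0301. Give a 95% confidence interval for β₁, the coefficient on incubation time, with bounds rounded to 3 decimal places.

(0.141, 0.264)

df = n − 2 = 33 − 2 = 31.
t* = t_{0.025, 31} = 2.039513.
Margin = t* × SE = 2.039513 × 0.0301 = 0.06139.
CI: 0.2027 ± 0.06139 → (0.141, 0.264).
With 95% confidence, each one-unit increase in incubation time is associated with a change of between 0.141 and 0.264 log₁₀ CFU in bacterial colony count.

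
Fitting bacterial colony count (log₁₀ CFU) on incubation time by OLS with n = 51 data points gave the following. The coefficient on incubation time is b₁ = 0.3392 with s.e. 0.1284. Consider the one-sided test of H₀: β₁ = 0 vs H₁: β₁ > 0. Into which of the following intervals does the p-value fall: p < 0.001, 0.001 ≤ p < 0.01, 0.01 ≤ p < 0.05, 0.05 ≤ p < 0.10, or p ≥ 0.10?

0.001 ≤ p < 0.01

t = 0.3392 / 0.1284 = 2.642.
df = n − 2 = 51 − 2 = 49.
One-sided p = P(T_{49} > t) ≈ 0.0055.
So 0.001 ≤ p < 0.01.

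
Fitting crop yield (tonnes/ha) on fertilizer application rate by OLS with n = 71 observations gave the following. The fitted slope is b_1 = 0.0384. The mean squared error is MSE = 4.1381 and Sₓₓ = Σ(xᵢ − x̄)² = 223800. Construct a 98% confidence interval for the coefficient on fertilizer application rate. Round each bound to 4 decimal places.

SE(b_1) = √(MSE/Sₓₓ) = √(4.1381/223800) = 0.00430002.
df = n − 2 = 69.
t* = t_{0.01, 69} = 2.381615.
Margin = t* × SE = 2.381615 × 0.00430002 = 0.010241.
CI: 0.0384 ± 0.010241 → (0.0282, 0.0486).
With 98% confidence, each one-unit increase in fertilizer application rate is associated with a change of between 0.0282 and 0.0486 tonnes/ha in crop yield.

(0.0282, 0.0486)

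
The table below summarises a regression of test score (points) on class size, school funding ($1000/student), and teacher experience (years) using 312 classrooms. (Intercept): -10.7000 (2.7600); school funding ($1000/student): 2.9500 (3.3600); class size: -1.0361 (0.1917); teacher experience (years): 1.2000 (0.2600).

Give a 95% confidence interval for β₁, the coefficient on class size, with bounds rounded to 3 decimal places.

(-1.413, -0.659)

Read off: b = -1.0361, SE = 0.1917 for class size.
df = n − k − 1 = 312 − 3 − 1 = 308.
t* = t_{0.025, 308} = 1.967696.
Margin = t* × SE = 1.967696 × 0.1917 = 0.37721.
CI: -1.0361 ± 0.37721 → (-1.413, -0.659).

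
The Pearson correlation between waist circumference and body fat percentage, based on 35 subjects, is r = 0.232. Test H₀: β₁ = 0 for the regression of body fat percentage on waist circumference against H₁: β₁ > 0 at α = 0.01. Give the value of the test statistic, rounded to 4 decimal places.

t = r·√(n − 2)/√(1 − r²) = 0.232·√33/√0.946176 = 1.3701.
df = n − 2 = 33.
One-sided p ≈ 0.0899, which is ≥ 0.01, so fail to reject H₀.
The data do not give significant evidence of a linear association between waist circumference and body fat percentage.

t = 1.3701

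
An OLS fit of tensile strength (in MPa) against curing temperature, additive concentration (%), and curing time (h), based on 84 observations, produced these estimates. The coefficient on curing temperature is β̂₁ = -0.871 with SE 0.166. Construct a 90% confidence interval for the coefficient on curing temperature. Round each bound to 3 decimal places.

(-1.147, -0.595)

df = n − k − 1 = 84 − 3 − 1 = 80.
t* = t_{0.05, 80} = 1.664125.
Margin = t* × SE = 1.664125 × 0.166 = 0.27624.
CI: -0.871 ± 0.27624 → (-1.147, -0.595).
With 90% confidence, each one-unit increase in curing temperature is associated with a change of between -1.147 and -0.595 MPa in tensile strength, holding the other predictors fixed.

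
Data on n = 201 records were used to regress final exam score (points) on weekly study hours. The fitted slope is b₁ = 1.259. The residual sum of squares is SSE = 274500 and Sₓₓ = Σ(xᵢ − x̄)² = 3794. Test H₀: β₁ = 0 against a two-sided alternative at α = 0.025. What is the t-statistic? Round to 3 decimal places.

MSE = SSE/(n − 2) = 274500/199 = 1379.4.
SE(b₁) = √(MSE/Sₓₓ) = √(1379.4/3794) = 0.60297.
t = 1.259 / 0.60297 = 2.088.
df = n − 2 = 199.
Two-sided p ≈ 0.0381, which is ≥ 0.025, so fail to reject H₀.
The data do not give significant evidence of an association between weekly study hours and final exam score.

t = 2.088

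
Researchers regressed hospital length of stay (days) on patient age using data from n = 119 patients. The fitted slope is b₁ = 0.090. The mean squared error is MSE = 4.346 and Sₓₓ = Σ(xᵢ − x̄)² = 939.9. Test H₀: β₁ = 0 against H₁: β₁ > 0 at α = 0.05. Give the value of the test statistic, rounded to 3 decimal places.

SE(b₁) = √(MSE/Sₓₓ) = √(4.346/939.9) = 0.0679992.
t = 0.090 / 0.0679992 = 1.324.
df = n − 2 = 117.
One-sided p ≈ 0.0941, which is ≥ 0.05, so fail to reject H₀.
The data do not give significant evidence that the true slope on patient age is positive.

t = 1.324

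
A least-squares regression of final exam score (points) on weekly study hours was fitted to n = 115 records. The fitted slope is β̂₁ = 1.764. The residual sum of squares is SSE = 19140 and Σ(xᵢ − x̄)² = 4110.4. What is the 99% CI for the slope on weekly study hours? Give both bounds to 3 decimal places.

MSE = SSE/(n − 2) = 19140/113 = 169.381.
SE(β̂₁) = √(MSE/Sₓₓ) = √(169.381/4110.4) = 0.202997.
df = n − 2 = 113.
t* = t_{0.005, 113} = 2.620039.
Margin = t* × SE = 2.620039 × 0.202997 = 0.53186.
CI: 1.764 ± 0.53186 → (1.232, 2.296).
With 99% confidence, each one-unit increase in weekly study hours is associated with a change of between 1.232 and 2.296 points in final exam score.

(1.232, 2.296)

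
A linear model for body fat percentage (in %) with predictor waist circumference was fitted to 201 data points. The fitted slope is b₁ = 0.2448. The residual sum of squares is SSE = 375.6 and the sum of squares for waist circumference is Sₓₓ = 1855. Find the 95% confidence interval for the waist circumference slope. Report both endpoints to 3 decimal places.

MSE = SSE/(n − 2) = 375.6/199 = 1.88744.
SE(b₁) = √(MSE/Sₓₓ) = √(1.88744/1855) = 0.0318981.
df = n − 2 = 199.
t* = t_{0.025, 199} = 1.971957.
Margin = t* × SE = 1.971957 × 0.0318981 = 0.06290.
CI: 0.2448 ± 0.06290 → (0.182, 0.308).
With 95% confidence, each one-unit increase in waist circumference is associated with a change of between 0.182 and 0.308 % in body fat percentage.

(0.182, 0.308)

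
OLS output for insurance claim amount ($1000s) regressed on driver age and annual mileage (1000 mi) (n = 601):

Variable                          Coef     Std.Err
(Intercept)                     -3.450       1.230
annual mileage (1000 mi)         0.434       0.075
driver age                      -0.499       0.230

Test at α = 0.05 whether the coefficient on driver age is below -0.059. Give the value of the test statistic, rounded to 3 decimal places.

t = -1.913

Read off: b = -0.499, SE = 0.230 for driver age.
H₀: β₁ = -0.059 vs H₁: β₁ < -0.059.
t = (-0.499 − (-0.059)) / 0.230 = -1.913.
df = n − k − 1 = 601 − 2 − 1 = 598.
One-sided p ≈ 0.0281, which is < 0.05, so reject H₀.
There is evidence that the true slope on driver age is below -0.059 $1000s per unit, holding the other predictors fixed.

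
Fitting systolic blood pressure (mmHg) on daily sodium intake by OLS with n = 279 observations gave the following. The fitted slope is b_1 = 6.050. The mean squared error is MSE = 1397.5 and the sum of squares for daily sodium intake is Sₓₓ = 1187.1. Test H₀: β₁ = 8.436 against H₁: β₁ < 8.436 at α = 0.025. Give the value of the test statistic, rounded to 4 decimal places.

SE(b_1) = √(MSE/Sₓₓ) = √(1397.5/1187.1) = 1.08501.
t = (6.050 − 8.436) / 1.08501 = -2.1991.
df = n − 2 = 277.
One-sided p ≈ 0.0143, which is < 0.025, so reject H₀.
There is evidence that the true slope on daily sodium intake is below 8.436 mmHg per unit.

t = -2.1991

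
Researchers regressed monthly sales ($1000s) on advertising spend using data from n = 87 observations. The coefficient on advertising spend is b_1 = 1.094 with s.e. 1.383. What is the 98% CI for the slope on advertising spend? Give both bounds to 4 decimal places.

df = n − 2 = 87 − 2 = 85.
t* = t_{0.01, 85} = 2.371022.
Margin = t* × SE = 2.371022 × 1.383 = 3.279123.
CI: 1.094 ± 3.279123 → (-2.1851, 4.3731).
With 98% confidence, each one-unit increase in advertising spend is associated with a change of between -2.1851 and 4.3731 $1000s in monthly sales.

(-2.1851, 4.3731)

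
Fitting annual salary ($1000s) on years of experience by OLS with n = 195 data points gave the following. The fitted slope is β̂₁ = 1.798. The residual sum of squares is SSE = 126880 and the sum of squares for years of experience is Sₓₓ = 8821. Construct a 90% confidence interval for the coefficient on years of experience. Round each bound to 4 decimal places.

(1.3468, 2.2492)

MSE = SSE/(n − 2) = 126880/193 = 657.409.
SE(β̂₁) = √(MSE/Sₓₓ) = √(657.409/8821) = 0.272998.
df = n − 2 = 193.
t* = t_{0.05, 193} = 1.652787.
Margin = t* × SE = 1.652787 × 0.272998 = 0.451207.
CI: 1.798 ± 0.451207 → (1.3468, 2.2492).
With 90% confidence, each one-unit increase in years of experience is associated with a change of between 1.3468 and 2.2492 $1000s in annual salary.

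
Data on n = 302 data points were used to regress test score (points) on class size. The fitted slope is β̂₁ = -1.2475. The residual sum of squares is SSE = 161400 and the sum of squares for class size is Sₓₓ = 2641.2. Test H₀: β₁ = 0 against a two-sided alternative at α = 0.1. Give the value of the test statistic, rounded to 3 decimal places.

t = -2.764

MSE = SSE/(n − 2) = 161400/300 = 538.
SE(β̂₁) = √(MSE/Sₓₓ) = √(538/2641.2) = 0.451326.
t = -1.2475 / 0.451326 = -2.764.
df = n − 2 = 300.
Two-sided p ≈ 0.0061, which is < 0.1, so reject H₀.
There is evidence that class size is associated with test score.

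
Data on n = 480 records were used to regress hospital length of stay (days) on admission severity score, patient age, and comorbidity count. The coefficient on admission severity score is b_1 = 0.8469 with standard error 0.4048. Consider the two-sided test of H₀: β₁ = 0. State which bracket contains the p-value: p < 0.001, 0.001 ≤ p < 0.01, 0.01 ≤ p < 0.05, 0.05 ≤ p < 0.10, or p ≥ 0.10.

t = 0.8469 / 0.4048 = 2.092.
df = n − k − 1 = 480 − 3 − 1 = 476.
Two-sided p = 2·P(T_{476} > |t|) ≈ 0.0370.
So 0.01 ≤ p < 0.05.

0.01 ≤ p < 0.05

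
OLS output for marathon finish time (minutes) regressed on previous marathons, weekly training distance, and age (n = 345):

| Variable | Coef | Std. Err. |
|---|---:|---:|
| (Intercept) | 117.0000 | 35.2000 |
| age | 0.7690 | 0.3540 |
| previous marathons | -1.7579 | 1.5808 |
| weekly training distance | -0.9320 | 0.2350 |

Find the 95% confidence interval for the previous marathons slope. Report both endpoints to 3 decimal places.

(-4.867, 1.351)

Read off: b = -1.7579, SE = 1.5808 for previous marathons.
df = n − k − 1 = 345 − 3 − 1 = 341.
t* = t_{0.025, 341} = 1.966945.
Margin = t* × SE = 1.966945 × 1.5808 = 3.10935.
CI: -1.7579 ± 3.10935 → (-4.867, 1.351).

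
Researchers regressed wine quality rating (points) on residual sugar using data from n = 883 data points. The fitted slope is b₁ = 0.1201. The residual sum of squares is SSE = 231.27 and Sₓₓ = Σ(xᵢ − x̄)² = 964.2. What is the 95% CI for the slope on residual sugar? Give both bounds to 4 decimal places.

(0.0877, 0.1525)

MSE = SSE/(n − 2) = 231.27/881 = 0.262509.
SE(b₁) = √(MSE/Sₓₓ) = √(0.262509/964.2) = 0.0165002.
df = n − 2 = 881.
t* = t_{0.025, 881} = 1.96266.
Margin = t* × SE = 1.96266 × 0.0165002 = 0.032384.
CI: 0.1201 ± 0.032384 → (0.0877, 0.1525).
With 95% confidence, each one-unit increase in residual sugar is associated with a change of between 0.0877 and 0.1525 points in wine quality rating.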